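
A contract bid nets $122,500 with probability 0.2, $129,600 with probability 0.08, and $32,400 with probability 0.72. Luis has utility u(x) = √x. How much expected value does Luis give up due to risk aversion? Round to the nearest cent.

$6,029.44

E[u] = 0.2·√122500 + 0.08·√129600 + 0.72·√32400 = 0.2·350 + 0.08·360 + 0.72·180 = 228.4
CE = (228.4)² = 52166.56
Risk premium = EV − CE = 58196 − 52166.56 = 6029.44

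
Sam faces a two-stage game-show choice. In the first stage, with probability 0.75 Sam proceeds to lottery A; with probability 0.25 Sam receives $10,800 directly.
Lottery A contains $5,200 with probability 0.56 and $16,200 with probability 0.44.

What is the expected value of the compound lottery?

$10,230

EV(A) = 0.56 × 5200 + 0.44 × 16200 = 2912 + 7128 = 10040
Branch B: 10800 (certain)
Overall = 0.75 × 10040 + 0.25 × 10800 = 7530 + 2700 = 10230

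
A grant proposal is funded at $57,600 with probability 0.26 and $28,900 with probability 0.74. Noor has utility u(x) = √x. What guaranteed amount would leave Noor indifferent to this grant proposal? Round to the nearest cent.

$35,419.24

E[u] = 0.26·√57600 + 0.74·√28900 = 0.26·240 + 0.74·170 = 188.2
CE = (188.2)² = 35419.24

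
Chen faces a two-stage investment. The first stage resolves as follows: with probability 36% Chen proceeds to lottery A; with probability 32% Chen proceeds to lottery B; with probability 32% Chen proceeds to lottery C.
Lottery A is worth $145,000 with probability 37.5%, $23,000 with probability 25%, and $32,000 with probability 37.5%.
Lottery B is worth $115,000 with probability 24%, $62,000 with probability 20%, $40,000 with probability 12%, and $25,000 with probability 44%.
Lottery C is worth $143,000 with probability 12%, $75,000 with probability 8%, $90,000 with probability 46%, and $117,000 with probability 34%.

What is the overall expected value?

$77,209.80

EV(A) = 0.375 × 145000 + 0.25 × 23000 + 0.375 × 32000 = 54375 + 5750 + 12000 = 72125
EV(B) = 0.24 × 115000 + 0.2 × 62000 + 0.12 × 40000 + 0.44 × 25000 = 27600 + 12400 + 4800 + 11000 = 55800
EV(C) = 0.12 × 143000 + 0.08 × 75000 + 0.46 × 90000 + 0.34 × 117000 = 17160 + 6000 + 41400 + 39780 = 104340
Overall = 0.36 × 72125 + 0.32 × 55800 + 0.32 × 104340 = 25965 + 17856 + 33388.8 = 77209.8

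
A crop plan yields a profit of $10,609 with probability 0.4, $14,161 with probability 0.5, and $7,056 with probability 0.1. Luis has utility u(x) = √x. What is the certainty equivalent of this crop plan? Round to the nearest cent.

E[u] = 0.4·√10609 + 0.5·√14161 + 0.1·√7056 = 0.4·103 + 0.5·119 + 0.1·84 = 109.1
CE = (109.1)² = 11902.81

$11,902.81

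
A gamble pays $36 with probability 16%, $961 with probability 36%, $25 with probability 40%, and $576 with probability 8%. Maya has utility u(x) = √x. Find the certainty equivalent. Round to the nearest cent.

$257.28

E[u] = 0.16·√36 + 0.36·√961 + 0.4·√25 + 0.08·√576 = 0.16·6 + 0.36·31 + 0.4·5 + 0.08·24 = 16.04
CE = (16.04)² = 257.2816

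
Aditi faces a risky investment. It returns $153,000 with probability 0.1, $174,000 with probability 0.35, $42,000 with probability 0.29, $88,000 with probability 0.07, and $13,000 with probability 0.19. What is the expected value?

EV = 0.1 × 153000 + 0.35 × 174000 + 0.29 × 42000 + 0.07 × 88000 + 0.19 × 13000 = 15300 + 60900 + 12180 + 6160 + 2470 = 97010

$97,010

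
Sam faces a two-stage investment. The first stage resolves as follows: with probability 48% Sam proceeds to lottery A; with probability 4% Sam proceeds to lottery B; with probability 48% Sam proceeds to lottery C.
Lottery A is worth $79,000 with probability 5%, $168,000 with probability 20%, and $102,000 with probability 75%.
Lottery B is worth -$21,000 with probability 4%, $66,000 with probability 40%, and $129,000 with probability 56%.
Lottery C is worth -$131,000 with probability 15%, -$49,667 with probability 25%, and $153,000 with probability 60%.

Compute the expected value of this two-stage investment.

$87,327.96

EV(A) = 0.05 × 79000 + 0.2 × 168000 + 0.75 × 102000 = 3950 + 33600 + 76500 = 114050
EV(B) = 0.04 × (-21000) + 0.4 × 66000 + 0.56 × 129000 = -840 + 26400 + 72240 = 97800
EV(C) = 0.15 × (-131000) + 0.25 × (-49667) + 0.6 × 153000 = -19650 − 12416.75 + 91800 = 59733.25
Overall = 0.48 × 114050 + 0.04 × 97800 + 0.48 × 59733.25 = 54744 + 3912 + 28671.96 = 87327.96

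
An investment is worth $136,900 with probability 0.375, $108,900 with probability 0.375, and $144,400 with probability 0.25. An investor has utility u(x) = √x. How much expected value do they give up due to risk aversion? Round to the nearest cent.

E[u] = 0.375·√136900 + 0.375·√108900 + 0.25·√144400 = 0.375·370 + 0.375·330 + 0.25·380 = 357.5
CE = (357.5)² = 127806.25
Risk premium = EV − CE = 128275 − 127806.25 = 468.75

$468.75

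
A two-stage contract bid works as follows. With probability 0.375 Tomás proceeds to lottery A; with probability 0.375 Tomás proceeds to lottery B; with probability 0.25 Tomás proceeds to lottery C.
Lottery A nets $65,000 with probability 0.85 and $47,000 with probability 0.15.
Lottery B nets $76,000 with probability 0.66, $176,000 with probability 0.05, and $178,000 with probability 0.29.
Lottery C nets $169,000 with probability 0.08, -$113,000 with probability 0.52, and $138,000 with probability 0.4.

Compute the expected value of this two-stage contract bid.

EV(A) = 0.85 × 65000 + 0.15 × 47000 = 55250 + 7050 = 62300
EV(B) = 0.66 × 76000 + 0.05 × 176000 + 0.29 × 178000 = 50160 + 8800 + 51620 = 110580
EV(C) = 0.08 × 169000 + 0.52 × (-113000) + 0.4 × 138000 = 13520 − 58760 + 55200 = 9960
Overall = 0.375 × 62300 + 0.375 × 110580 + 0.25 × 9960 = 23362.5 + 41467.5 + 2490 = 67320

$67,320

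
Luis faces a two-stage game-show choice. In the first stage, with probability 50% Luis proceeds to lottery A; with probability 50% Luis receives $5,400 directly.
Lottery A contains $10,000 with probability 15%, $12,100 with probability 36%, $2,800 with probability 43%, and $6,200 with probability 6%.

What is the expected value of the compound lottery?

EV(A) = 0.15 × 10000 + 0.36 × 12100 + 0.43 × 2800 + 0.06 × 6200 = 1500 + 4356 + 1204 + 372 = 7432
Branch B: 5400 (certain)
Overall = 0.5 × 7432 + 0.5 × 5400 = 3716 + 2700 = 6416

$6,416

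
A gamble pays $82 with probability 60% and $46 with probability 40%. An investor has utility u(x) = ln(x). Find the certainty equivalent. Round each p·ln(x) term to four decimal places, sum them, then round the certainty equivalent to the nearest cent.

E[u] = 0.6·ln(82) + 0.4·ln(46) = 2.6440 + 1.5315 = 4.1755
CE = e^4.1755 ≈ 65.07

$65.07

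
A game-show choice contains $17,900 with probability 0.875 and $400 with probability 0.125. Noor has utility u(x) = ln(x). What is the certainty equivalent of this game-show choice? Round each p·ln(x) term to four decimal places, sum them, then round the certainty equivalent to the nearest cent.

E[u] = 0.875·ln(17900) + 0.125·ln(400) = 8.5685 + 0.7489 = 9.3174
CE = e^9.3174 ≈ 11130.01

$11,130.01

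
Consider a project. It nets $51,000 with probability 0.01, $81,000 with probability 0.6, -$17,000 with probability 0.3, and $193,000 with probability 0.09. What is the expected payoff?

$61,380

EV = 0.01 × 51000 + 0.6 × 81000 + 0.3 × (-17000) + 0.09 × 193000 = 510 + 48600 − 5100 + 17370 = 61380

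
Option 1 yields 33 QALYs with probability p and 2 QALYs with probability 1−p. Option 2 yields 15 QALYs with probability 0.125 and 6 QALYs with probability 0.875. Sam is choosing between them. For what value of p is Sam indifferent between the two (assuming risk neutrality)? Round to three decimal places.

EV(Option 2) = 0.125 × 15 + 0.875 × 6 = 1.875 + 5.25 = 7.125
p·33 + (1−p)·2 = 7.125
31p + 2 = 7.125
p = (7.125 − 2) / 31

p = 0.165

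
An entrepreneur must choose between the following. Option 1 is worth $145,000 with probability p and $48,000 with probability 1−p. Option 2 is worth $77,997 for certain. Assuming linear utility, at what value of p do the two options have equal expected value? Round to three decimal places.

p = 0.309

p·145000 + (1−p)·48000 = 77997
97000p + 48000 = 77997
p = (77997 − 48000) / 97000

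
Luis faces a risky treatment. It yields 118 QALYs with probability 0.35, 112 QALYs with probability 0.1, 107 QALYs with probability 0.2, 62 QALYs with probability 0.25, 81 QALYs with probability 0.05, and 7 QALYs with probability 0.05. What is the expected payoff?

EV = 0.35 × 118 + 0.1 × 112 + 0.2 × 107 + 0.25 × 62 + 0.05 × 81 + 0.05 × 7 = 41.3 + 11.2 + 21.4 + 15.5 + 4.05 + 0.35 = 93.8

93.8 QALYs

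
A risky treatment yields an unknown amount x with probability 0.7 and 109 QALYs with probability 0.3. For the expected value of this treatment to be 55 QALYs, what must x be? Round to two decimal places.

0.7·x + 0.3·109 = 55
0.7·x = 55 − 32.7 = 22.3
x = 22.3 / 0.7 = 31.8571

x = 31.86 QALYs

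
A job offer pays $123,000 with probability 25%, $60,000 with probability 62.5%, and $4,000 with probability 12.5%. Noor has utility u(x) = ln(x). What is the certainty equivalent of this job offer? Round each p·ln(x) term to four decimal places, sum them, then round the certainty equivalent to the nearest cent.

E[u] = 0.25·ln(123000) + 0.625·ln(60000) + 0.125·ln(4000) = 2.9300 + 6.8763 + 1.0368 = 10.8431
CE = e^10.8431 ≈ 51179.79

$51,179.79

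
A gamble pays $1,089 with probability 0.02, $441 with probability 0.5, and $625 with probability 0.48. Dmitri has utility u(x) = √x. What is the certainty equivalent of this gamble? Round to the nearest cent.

$536.39

E[u] = 0.02·√1089 + 0.5·√441 + 0.48·√625 = 0.02·33 + 0.5·21 + 0.48·25 = 23.16
CE = (23.16)² = 536.3856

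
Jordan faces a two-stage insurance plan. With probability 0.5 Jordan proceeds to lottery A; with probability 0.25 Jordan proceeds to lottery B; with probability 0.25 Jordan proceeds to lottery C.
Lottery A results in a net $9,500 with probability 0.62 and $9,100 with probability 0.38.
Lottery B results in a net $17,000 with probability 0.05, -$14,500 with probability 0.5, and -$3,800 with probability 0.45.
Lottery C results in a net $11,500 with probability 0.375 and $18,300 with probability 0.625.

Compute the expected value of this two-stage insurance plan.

$6,584

EV(A) = 0.62 × 9500 + 0.38 × 9100 = 5890 + 3458 = 9348
EV(B) = 0.05 × 17000 + 0.5 × (-14500) + 0.45 × (-3800) = 850 − 7250 − 1710 = -8110
EV(C) = 0.375 × 11500 + 0.625 × 18300 = 4312.5 + 11437.5 = 15750
Overall = 0.5 × 9348 + 0.25 × (-8110) + 0.25 × 15750 = 4674 − 2027.5 + 3937.5 = 6584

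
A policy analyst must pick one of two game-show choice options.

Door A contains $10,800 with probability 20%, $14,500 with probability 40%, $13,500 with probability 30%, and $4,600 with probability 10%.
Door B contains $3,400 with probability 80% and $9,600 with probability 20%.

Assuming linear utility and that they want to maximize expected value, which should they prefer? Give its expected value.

Door A ($12,470)

Door A = 0.2 × 10800 + 0.4 × 14500 + 0.3 × 13500 + 0.1 × 4600 = 2160 + 5800 + 4050 + 460 = 12470
Door B = 0.8 × 3400 + 0.2 × 9600 = 2720 + 1920 = 4640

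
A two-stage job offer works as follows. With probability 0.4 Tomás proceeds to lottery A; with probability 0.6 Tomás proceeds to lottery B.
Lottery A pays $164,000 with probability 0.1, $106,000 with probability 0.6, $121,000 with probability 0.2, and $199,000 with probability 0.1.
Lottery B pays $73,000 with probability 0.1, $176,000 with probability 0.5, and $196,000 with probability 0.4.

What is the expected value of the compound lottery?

$153,860

EV(A) = 0.1 × 164000 + 0.6 × 106000 + 0.2 × 121000 + 0.1 × 199000 = 16400 + 63600 + 24200 + 19900 = 124100
EV(B) = 0.1 × 73000 + 0.5 × 176000 + 0.4 × 196000 = 7300 + 88000 + 78400 = 173700
Overall = 0.4 × 124100 + 0.6 × 173700 = 49640 + 104220 = 153860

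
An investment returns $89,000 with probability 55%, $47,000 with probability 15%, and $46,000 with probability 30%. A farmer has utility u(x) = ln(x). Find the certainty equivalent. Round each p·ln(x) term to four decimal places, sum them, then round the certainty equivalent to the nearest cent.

$66,343.43

E[u] = 0.55·ln(89000) + 0.15·ln(47000) + 0.3·ln(46000) = 6.2680 + 1.6137 + 3.2209 = 11.1026
CE = e^11.1026 ≈ 66343.43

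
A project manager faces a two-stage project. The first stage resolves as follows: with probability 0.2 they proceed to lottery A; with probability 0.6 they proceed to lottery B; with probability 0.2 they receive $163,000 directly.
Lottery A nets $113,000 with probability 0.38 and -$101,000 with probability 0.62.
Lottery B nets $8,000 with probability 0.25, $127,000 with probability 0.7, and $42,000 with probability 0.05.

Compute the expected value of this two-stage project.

$84,464

EV(A) = 0.38 × 113000 + 0.62 × (-101000) = 42940 − 62620 = -19680
EV(B) = 0.25 × 8000 + 0.7 × 127000 + 0.05 × 42000 = 2000 + 88900 + 2100 = 93000
Branch C: 163000 (certain)
Overall = 0.2 × (-19680) + 0.6 × 93000 + 0.2 × 163000 = -3936 + 55800 + 32600 = 84464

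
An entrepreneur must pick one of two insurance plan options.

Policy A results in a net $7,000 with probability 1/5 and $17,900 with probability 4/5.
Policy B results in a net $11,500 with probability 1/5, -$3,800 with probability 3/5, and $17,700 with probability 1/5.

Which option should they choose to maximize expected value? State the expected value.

Policy A = 1/5 × 7000 + 4/5 × 17900 = 1400 + 14320 = 15720
Policy B = 1/5 × 11500 + 3/5 × (-3800) + 1/5 × 17700 = 2300 − 2280 + 3540 = 3560

Policy A ($15,720)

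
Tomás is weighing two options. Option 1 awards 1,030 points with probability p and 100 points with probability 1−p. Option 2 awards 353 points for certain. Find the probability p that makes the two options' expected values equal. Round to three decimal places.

p = 0.272

p·1030 + (1−p)·100 = 353
930p + 100 = 353
p = (353 − 100) / 930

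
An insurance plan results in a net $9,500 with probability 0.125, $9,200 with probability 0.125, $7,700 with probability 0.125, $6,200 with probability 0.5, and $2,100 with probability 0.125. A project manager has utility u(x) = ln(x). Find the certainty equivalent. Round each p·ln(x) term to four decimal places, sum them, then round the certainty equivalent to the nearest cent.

E[u] = 0.125·ln(9500) + 0.125·ln(9200) + 0.125·ln(7700) + 0.5·ln(6200) + 0.125·ln(2100) = 1.1449 + 1.1409 + 1.1186 + 4.3662 + 0.9562 = 8.7268
CE = e^8.7268 ≈ 6165.97

$6,165.97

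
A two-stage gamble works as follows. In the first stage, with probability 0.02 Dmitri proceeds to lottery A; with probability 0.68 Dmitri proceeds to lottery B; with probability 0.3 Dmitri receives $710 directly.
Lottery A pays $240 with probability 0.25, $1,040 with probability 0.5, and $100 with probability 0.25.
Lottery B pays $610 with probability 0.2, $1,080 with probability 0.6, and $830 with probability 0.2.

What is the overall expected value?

$861.58

EV(A) = 0.25 × 240 + 0.5 × 1040 + 0.25 × 100 = 60 + 520 + 25 = 605
EV(B) = 0.2 × 610 + 0.6 × 1080 + 0.2 × 830 = 122 + 648 + 166 = 936
Branch C: 710 (certain)
Overall = 0.02 × 605 + 0.68 × 936 + 0.3 × 710 = 12.1 + 636.48 + 213 = 861.58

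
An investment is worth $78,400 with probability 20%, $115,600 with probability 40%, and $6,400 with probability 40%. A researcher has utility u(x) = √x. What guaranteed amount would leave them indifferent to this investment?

E[u] = 0.2·√78400 + 0.4·√115600 + 0.4·√6400 = 0.2·280 + 0.4·340 + 0.4·80 = 224
CE = (224)² = 50176

$50,176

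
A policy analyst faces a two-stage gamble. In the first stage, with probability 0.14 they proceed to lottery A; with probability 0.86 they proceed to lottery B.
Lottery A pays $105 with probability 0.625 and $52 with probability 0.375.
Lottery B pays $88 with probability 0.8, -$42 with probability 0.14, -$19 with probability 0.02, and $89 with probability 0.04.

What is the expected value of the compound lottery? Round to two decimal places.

EV(A) = 0.625 × 105 + 0.375 × 52 = 65.625 + 19.5 = 85.125
EV(B) = 0.8 × 88 + 0.14 × (-42) + 0.02 × (-19) + 0.04 × 89 = 70.4 − 5.88 − 0.38 + 3.56 = 67.7
Overall = 0.14 × 85.125 + 0.86 × 67.7 = 11.9175 + 58.222 = 70.1395

$70.14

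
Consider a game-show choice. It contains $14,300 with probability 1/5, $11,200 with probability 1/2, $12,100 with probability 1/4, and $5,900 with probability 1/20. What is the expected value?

EV = 1/5 × 14300 + 1/2 × 11200 + 1/4 × 12100 + 1/20 × 5900 = 2860 + 5600 + 3025 + 295 = 11780

$11,780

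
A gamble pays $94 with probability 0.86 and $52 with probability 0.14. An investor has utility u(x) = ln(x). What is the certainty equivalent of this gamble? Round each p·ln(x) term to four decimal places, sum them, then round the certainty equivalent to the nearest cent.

$86.52

E[u] = 0.86·ln(94) + 0.14·ln(52) = 3.9072 + 0.5532 = 4.4604
CE = e^4.4604 ≈ 86.52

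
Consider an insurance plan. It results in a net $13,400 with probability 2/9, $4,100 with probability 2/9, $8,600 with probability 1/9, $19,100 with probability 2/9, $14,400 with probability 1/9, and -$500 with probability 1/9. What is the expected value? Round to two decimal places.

EV = 2/9 × 13400 + 2/9 × 4100 + 1/9 × 8600 + 2/9 × 19100 + 1/9 × 14400 + 1/9 × (-500) = 2977.7778 + 911.1111 + 955.5556 + 4244.4444 + 1600 − 55.5556 = 10633.3333

$10,633.33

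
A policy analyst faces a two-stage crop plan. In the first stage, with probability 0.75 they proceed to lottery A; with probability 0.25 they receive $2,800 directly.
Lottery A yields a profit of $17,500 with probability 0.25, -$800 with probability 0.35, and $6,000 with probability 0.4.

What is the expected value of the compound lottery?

$5,571.25

EV(A) = 0.25 × 17500 + 0.35 × (-800) + 0.4 × 6000 = 4375 − 280 + 2400 = 6495
Branch B: 2800 (certain)
Overall = 0.75 × 6495 + 0.25 × 2800 = 4871.25 + 700 = 5571.25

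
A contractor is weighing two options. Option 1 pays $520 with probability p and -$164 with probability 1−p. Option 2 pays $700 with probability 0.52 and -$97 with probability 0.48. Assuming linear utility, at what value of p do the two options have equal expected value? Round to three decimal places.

p = 0.704

EV(Option 2) = 0.52 × 700 + 0.48 × (-97) = 364 − 46.56 = 317.44
p·520 + (1−p)·(-164) = 317.44
684p − 164 = 317.44
p = (317.44 + 164) / 684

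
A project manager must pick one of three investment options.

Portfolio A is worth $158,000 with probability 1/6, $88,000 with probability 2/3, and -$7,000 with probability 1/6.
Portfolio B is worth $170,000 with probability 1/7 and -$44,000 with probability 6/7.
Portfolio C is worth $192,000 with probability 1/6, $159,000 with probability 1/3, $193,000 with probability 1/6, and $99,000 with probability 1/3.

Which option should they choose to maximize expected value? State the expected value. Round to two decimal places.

Portfolio A = 1/6 × 158000 + 2/3 × 88000 + 1/6 × (-7000) = 26333.3333 + 58666.6667 − 1166.6667 = 83833.3333
Portfolio B = 1/7 × 170000 + 6/7 × (-44000) = 24285.7143 − 37714.2857 = -13428.5714
Portfolio C = 1/6 × 192000 + 1/3 × 159000 + 1/6 × 193000 + 1/3 × 99000 = 32000 + 53000 + 32166.6667 + 33000 = 150166.6667

Portfolio C ($150,166.67)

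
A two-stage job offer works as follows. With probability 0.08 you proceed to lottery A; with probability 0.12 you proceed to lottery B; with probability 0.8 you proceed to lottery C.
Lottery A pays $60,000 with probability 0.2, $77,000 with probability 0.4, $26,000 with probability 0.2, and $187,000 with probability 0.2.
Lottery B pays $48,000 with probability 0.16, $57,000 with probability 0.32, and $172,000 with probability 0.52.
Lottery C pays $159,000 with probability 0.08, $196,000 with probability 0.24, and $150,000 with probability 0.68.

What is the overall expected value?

$150,083.20

EV(A) = 0.2 × 60000 + 0.4 × 77000 + 0.2 × 26000 + 0.2 × 187000 = 12000 + 30800 + 5200 + 37400 = 85400
EV(B) = 0.16 × 48000 + 0.32 × 57000 + 0.52 × 172000 = 7680 + 18240 + 89440 = 115360
EV(C) = 0.08 × 159000 + 0.24 × 196000 + 0.68 × 150000 = 12720 + 47040 + 102000 = 161760
Overall = 0.08 × 85400 + 0.12 × 115360 + 0.8 × 161760 = 6832 + 13843.2 + 129408 = 150083.2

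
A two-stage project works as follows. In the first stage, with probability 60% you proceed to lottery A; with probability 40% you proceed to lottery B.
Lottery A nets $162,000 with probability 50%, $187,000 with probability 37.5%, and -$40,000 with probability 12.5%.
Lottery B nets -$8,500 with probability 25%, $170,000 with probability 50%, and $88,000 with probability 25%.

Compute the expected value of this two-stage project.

EV(A) = 0.5 × 162000 + 0.375 × 187000 + 0.125 × (-40000) = 81000 + 70125 − 5000 = 146125
EV(B) = 0.25 × (-8500) + 0.5 × 170000 + 0.25 × 88000 = -2125 + 85000 + 22000 = 104875
Overall = 0.6 × 146125 + 0.4 × 104875 = 87675 + 41950 = 129625

$129,625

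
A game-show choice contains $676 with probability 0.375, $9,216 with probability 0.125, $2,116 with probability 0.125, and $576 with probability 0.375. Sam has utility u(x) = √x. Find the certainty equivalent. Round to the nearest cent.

$1,332.25

E[u] = 0.375·√676 + 0.125·√9216 + 0.125·√2116 + 0.375·√576 = 0.375·26 + 0.125·96 + 0.125·46 + 0.375·24 = 36.5
CE = (36.5)² = 1332.25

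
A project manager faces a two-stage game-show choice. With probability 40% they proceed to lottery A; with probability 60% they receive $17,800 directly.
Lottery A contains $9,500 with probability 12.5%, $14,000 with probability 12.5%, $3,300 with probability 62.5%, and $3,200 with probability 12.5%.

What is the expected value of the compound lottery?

EV(A) = 0.125 × 9500 + 0.125 × 14000 + 0.625 × 3300 + 0.125 × 3200 = 1187.5 + 1750 + 2062.5 + 400 = 5400
Branch B: 17800 (certain)
Overall = 0.4 × 5400 + 0.6 × 17800 = 2160 + 10680 = 12840

$12,840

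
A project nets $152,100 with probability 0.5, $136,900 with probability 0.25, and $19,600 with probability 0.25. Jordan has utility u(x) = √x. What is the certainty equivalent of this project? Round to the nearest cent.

E[u] = 0.5·√152100 + 0.25·√136900 + 0.25·√19600 = 0.5·390 + 0.25·370 + 0.25·140 = 322.5
CE = (322.5)² = 104006.25

$104,006.25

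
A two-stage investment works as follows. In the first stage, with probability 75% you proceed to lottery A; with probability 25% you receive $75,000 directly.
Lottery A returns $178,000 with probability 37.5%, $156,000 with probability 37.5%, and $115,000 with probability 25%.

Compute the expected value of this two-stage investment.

$134,250

EV(A) = 0.375 × 178000 + 0.375 × 156000 + 0.25 × 115000 = 66750 + 58500 + 28750 = 154000
Branch B: 75000 (certain)
Overall = 0.75 × 154000 + 0.25 × 75000 = 115500 + 18750 = 134250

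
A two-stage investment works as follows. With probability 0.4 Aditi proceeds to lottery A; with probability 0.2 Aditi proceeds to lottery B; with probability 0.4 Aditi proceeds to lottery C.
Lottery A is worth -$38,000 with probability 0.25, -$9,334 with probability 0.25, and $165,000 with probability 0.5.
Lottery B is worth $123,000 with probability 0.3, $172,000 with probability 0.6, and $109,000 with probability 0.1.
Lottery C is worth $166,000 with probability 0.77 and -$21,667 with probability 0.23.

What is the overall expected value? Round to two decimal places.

EV(A) = 0.25 × (-38000) + 0.25 × (-9334) + 0.5 × 165000 = -9500 − 2333.5 + 82500 = 70666.5
EV(B) = 0.3 × 123000 + 0.6 × 172000 + 0.1 × 109000 = 36900 + 103200 + 10900 = 151000
EV(C) = 0.77 × 166000 + 0.23 × (-21667) = 127820 − 4983.41 = 122836.59
Overall = 0.4 × 70666.5 + 0.2 × 151000 + 0.4 × 122836.59 = 28266.6 + 30200 + 49134.636 = 107601.236

$107,601.24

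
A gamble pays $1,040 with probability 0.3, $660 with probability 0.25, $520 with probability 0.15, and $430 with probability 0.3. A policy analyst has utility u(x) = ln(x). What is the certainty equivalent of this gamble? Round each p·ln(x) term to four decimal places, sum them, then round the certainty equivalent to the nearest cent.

$641.88

E[u] = 0.3·ln(1040) + 0.25·ln(660) + 0.15·ln(520) + 0.3·ln(430) = 2.0841 + 1.6231 + 0.9381 + 1.8191 = 6.4644
CE = e^6.4644 ≈ 641.88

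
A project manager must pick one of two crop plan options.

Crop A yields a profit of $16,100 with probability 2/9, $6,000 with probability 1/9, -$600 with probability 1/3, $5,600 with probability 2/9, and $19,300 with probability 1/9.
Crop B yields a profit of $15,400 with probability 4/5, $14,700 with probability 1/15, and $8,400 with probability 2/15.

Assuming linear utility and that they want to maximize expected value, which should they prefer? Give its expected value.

Crop B ($14,420)

Crop A = 2/9 × 16100 + 1/9 × 6000 + 1/3 × (-600) + 2/9 × 5600 + 1/9 × 19300 = 3577.7778 + 666.6667 − 200 + 1244.4444 + 2144.4444 = 7433.3333
Crop B = 4/5 × 15400 + 1/15 × 14700 + 2/15 × 8400 = 12320 + 980 + 1120 = 14420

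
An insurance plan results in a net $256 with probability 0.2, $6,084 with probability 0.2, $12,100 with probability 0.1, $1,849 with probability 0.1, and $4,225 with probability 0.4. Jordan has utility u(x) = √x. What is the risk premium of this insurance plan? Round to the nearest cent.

$740.89

E[u] = 0.2·√256 + 0.2·√6084 + 0.1·√12100 + 0.1·√1849 + 0.4·√4225 = 0.2·16 + 0.2·78 + 0.1·110 + 0.1·43 + 0.4·65 = 60.1
CE = (60.1)² = 3612.01
Risk premium = EV − CE = 4352.9 − 3612.01 = 740.89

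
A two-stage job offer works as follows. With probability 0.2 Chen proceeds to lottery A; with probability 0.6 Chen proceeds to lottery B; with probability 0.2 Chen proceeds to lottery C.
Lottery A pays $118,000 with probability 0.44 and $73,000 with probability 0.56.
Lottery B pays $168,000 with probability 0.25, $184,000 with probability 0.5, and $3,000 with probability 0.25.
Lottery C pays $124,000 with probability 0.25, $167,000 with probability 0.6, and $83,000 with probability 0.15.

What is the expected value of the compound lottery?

$128,140

EV(A) = 0.44 × 118000 + 0.56 × 73000 = 51920 + 40880 = 92800
EV(B) = 0.25 × 168000 + 0.5 × 184000 + 0.25 × 3000 = 42000 + 92000 + 750 = 134750
EV(C) = 0.25 × 124000 + 0.6 × 167000 + 0.15 × 83000 = 31000 + 100200 + 12450 = 143650
Overall = 0.2 × 92800 + 0.6 × 134750 + 0.2 × 143650 = 18560 + 80850 + 28730 = 128140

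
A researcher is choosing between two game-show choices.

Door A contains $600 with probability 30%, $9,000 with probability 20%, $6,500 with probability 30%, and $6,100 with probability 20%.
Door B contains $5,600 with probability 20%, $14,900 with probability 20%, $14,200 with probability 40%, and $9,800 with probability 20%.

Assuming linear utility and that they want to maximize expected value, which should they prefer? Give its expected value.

Door B ($11,740)

Door A = 0.3 × 600 + 0.2 × 9000 + 0.3 × 6500 + 0.2 × 6100 = 180 + 1800 + 1950 + 1220 = 5150
Door B = 0.2 × 5600 + 0.2 × 14900 + 0.4 × 14200 + 0.2 × 9800 = 1120 + 2980 + 5680 + 1960 = 11740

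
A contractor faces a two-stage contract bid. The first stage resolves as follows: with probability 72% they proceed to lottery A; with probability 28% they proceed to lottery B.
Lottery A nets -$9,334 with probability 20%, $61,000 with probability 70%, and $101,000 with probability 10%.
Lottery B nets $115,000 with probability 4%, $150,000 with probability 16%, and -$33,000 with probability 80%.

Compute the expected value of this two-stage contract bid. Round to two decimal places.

EV(A) = 0.2 × (-9334) + 0.7 × 61000 + 0.1 × 101000 = -1866.8 + 42700 + 10100 = 50933.2
EV(B) = 0.04 × 115000 + 0.16 × 150000 + 0.8 × (-33000) = 4600 + 24000 − 26400 = 2200
Overall = 0.72 × 50933.2 + 0.28 × 2200 = 36671.904 + 616 = 37287.904

$37,287.90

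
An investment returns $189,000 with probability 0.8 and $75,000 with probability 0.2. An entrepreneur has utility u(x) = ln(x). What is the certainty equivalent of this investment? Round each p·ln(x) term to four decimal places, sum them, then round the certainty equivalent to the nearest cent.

E[u] = 0.8·ln(189000) + 0.2·ln(75000) = 9.7196 + 2.2450 = 11.9646
CE = e^11.9646 ≈ 157094.06

$157,094.06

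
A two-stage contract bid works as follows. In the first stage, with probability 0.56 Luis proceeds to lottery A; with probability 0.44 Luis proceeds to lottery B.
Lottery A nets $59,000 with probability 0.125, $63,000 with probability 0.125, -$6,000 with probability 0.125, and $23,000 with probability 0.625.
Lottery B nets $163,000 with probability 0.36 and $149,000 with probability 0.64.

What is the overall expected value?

EV(A) = 0.125 × 59000 + 0.125 × 63000 + 0.125 × (-6000) + 0.625 × 23000 = 7375 + 7875 − 750 + 14375 = 28875
EV(B) = 0.36 × 163000 + 0.64 × 149000 = 58680 + 95360 = 154040
Overall = 0.56 × 28875 + 0.44 × 154040 = 16170 + 67777.6 = 83947.6

$83,947.60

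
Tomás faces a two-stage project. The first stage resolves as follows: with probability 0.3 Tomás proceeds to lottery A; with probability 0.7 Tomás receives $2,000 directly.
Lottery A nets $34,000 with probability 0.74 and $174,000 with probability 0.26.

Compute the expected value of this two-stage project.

EV(A) = 0.74 × 34000 + 0.26 × 174000 = 25160 + 45240 = 70400
Branch B: 2000 (certain)
Overall = 0.3 × 70400 + 0.7 × 2000 = 21120 + 1400 = 22520

$22,520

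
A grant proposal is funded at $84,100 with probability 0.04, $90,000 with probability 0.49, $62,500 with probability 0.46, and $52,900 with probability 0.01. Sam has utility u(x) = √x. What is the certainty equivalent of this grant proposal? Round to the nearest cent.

$76,120.81

E[u] = 0.04·√84100 + 0.49·√90000 + 0.46·√62500 + 0.01·√52900 = 0.04·290 + 0.49·300 + 0.46·250 + 0.01·230 = 275.9
CE = (275.9)² = 76120.81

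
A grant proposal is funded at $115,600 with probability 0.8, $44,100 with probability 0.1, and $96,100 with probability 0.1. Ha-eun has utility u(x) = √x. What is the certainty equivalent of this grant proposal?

E[u] = 0.8·√115600 + 0.1·√44100 + 0.1·√96100 = 0.8·340 + 0.1·210 + 0.1·310 = 324
CE = (324)² = 104976

$104,976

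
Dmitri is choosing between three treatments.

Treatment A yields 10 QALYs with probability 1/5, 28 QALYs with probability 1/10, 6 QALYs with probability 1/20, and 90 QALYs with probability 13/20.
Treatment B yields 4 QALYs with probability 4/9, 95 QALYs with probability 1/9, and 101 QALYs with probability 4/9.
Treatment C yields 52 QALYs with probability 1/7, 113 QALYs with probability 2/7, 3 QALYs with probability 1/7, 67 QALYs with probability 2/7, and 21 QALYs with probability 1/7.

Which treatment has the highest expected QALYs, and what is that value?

Treatment A = 1/5 × 10 + 1/10 × 28 + 1/20 × 6 + 13/20 × 90 = 2 + 2.8 + 0.3 + 58.5 = 63.6
Treatment B = 4/9 × 4 + 1/9 × 95 + 4/9 × 101 = 1.7778 + 10.5556 + 44.8889 = 57.2222
Treatment C = 1/7 × 52 + 2/7 × 113 + 1/7 × 3 + 2/7 × 67 + 1/7 × 21 = 7.4286 + 32.2857 + 0.4286 + 19.1429 + 3 = 62.2857

Treatment A (63.6 QALYs)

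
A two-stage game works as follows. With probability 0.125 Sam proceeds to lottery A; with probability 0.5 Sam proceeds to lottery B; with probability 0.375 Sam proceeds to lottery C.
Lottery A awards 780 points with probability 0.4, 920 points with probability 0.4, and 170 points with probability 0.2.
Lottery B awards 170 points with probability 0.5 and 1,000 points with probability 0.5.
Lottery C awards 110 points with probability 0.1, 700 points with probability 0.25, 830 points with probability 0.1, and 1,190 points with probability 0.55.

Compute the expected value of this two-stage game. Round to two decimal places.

EV(A) = 0.4 × 780 + 0.4 × 920 + 0.2 × 170 = 312 + 368 + 34 = 714
EV(B) = 0.5 × 170 + 0.5 × 1000 = 85 + 500 = 585
EV(C) = 0.1 × 110 + 0.25 × 700 + 0.1 × 830 + 0.55 × 1190 = 11 + 175 + 83 + 654.5 = 923.5
Overall = 0.125 × 714 + 0.5 × 585 + 0.375 × 923.5 = 89.25 + 292.5 + 346.3125 = 728.0625

728.06 points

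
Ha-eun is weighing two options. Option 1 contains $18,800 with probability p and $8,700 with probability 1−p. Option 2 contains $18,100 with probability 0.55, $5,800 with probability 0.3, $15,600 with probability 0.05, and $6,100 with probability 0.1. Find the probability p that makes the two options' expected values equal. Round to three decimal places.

p = 0.434

EV(Option 2) = 0.55 × 18100 + 0.3 × 5800 + 0.05 × 15600 + 0.1 × 6100 = 9955 + 1740 + 780 + 610 = 13085
p·18800 + (1−p)·8700 = 13085
10100p + 8700 = 13085
p = (13085 − 8700) / 10100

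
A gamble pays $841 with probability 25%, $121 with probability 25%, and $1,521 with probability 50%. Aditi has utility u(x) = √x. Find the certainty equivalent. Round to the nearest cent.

$870.25

E[u] = 0.25·√841 + 0.25·√121 + 0.5·√1521 = 0.25·29 + 0.25·11 + 0.5·39 = 29.5
CE = (29.5)² = 870.25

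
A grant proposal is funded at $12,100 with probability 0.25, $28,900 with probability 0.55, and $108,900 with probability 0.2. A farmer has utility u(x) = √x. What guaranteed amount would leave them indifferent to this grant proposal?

E[u] = 0.25·√12100 + 0.55·√28900 + 0.2·√108900 = 0.25·110 + 0.55·170 + 0.2·330 = 187
CE = (187)² = 34969

$34,969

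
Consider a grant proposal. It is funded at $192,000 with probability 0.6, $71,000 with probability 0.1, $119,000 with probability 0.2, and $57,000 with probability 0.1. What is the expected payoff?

$151,800

EV = 0.6 × 192000 + 0.1 × 71000 + 0.2 × 119000 + 0.1 × 57000 = 115200 + 7100 + 23800 + 5700 = 151800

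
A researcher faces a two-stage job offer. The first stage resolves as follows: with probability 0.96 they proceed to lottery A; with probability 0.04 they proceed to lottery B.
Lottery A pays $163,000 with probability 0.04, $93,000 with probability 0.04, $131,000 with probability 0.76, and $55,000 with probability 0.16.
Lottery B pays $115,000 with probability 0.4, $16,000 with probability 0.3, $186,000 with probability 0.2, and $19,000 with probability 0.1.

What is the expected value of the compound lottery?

EV(A) = 0.04 × 163000 + 0.04 × 93000 + 0.76 × 131000 + 0.16 × 55000 = 6520 + 3720 + 99560 + 8800 = 118600
EV(B) = 0.4 × 115000 + 0.3 × 16000 + 0.2 × 186000 + 0.1 × 19000 = 46000 + 4800 + 37200 + 1900 = 89900
Overall = 0.96 × 118600 + 0.04 × 89900 = 113856 + 3596 = 117452

$117,452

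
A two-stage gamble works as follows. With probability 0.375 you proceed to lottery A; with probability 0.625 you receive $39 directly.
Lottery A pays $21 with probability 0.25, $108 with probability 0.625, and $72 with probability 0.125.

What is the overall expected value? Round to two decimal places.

$55.03

EV(A) = 0.25 × 21 + 0.625 × 108 + 0.125 × 72 = 5.25 + 67.5 + 9 = 81.75
Branch B: 39 (certain)
Overall = 0.375 × 81.75 + 0.625 × 39 = 30.65625 + 24.375 = 55.03125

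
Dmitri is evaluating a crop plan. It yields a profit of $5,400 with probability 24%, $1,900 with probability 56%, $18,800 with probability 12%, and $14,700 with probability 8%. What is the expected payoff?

EV = 0.24 × 5400 + 0.56 × 1900 + 0.12 × 18800 + 0.08 × 14700 = 1296 + 1064 + 2256 + 1176 = 5792

$5,792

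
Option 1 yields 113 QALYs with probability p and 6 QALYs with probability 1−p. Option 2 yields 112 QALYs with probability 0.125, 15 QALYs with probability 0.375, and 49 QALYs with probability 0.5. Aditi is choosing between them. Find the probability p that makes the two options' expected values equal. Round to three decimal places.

EV(Option 2) = 0.125 × 112 + 0.375 × 15 + 0.5 × 49 = 14 + 5.625 + 24.5 = 44.125
p·113 + (1−p)·6 = 44.125
107p + 6 = 44.125
p = (44.125 − 6) / 107

p = 0.356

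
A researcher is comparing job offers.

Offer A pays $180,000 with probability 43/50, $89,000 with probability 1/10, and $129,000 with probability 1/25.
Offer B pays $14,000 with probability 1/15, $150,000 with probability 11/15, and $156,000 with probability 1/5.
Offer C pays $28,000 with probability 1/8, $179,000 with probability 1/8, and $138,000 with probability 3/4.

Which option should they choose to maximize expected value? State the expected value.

Offer A = 43/50 × 180000 + 1/10 × 89000 + 1/25 × 129000 = 154800 + 8900 + 5160 = 168860
Offer B = 1/15 × 14000 + 11/15 × 150000 + 1/5 × 156000 = 933.3333 + 110000 + 31200 = 142133.3333
Offer C = 1/8 × 28000 + 1/8 × 179000 + 3/4 × 138000 = 3500 + 22375 + 103500 = 129375

Offer A ($168,860)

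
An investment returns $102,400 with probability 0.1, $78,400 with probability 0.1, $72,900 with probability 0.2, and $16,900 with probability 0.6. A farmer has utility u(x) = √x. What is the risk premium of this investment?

E[u] = 0.1·√102400 + 0.1·√78400 + 0.2·√72900 + 0.6·√16900 = 0.1·320 + 0.1·280 + 0.2·270 + 0.6·130 = 192
CE = (192)² = 36864
Risk premium = EV − CE = 42800 − 36864 = 5936

$5,936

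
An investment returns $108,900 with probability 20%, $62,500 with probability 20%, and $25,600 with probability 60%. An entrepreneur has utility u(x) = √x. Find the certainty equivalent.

E[u] = 0.2·√108900 + 0.2·√62500 + 0.6·√25600 = 0.2·330 + 0.2·250 + 0.6·160 = 212
CE = (212)² = 44944

$44,944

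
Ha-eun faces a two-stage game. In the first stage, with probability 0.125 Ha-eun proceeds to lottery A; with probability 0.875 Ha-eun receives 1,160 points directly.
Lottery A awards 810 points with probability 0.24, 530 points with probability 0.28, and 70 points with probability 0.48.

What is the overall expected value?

1062.05 points

EV(A) = 0.24 × 810 + 0.28 × 530 + 0.48 × 70 = 194.4 + 148.4 + 33.6 = 376.4
Branch B: 1160 (certain)
Overall = 0.125 × 376.4 + 0.875 × 1160 = 47.05 + 1015 = 1062.05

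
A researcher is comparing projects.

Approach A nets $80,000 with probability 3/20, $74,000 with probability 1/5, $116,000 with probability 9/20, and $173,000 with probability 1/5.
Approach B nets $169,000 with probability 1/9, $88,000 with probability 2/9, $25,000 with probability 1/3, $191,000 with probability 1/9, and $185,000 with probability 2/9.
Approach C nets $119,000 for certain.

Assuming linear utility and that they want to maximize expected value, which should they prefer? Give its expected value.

Approach C ($119,000)

Approach A = 3/20 × 80000 + 1/5 × 74000 + 9/20 × 116000 + 1/5 × 173000 = 12000 + 14800 + 52200 + 34600 = 113600
Approach B = 1/9 × 169000 + 2/9 × 88000 + 1/3 × 25000 + 1/9 × 191000 + 2/9 × 185000 = 18777.7778 + 19555.5556 + 8333.3333 + 21222.2222 + 41111.1111 = 109000
Approach C: 119000 (certain)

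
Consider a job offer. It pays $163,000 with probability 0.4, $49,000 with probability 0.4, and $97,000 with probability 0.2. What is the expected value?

$104,200

EV = 0.4 × 163000 + 0.4 × 49000 + 0.2 × 97000 = 65200 + 19600 + 19400 = 104200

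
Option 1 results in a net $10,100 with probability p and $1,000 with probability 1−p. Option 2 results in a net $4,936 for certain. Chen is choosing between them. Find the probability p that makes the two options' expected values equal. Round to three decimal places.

p = 0.433

p·10100 + (1−p)·1000 = 4936
9100p + 1000 = 4936
p = (4936 − 1000) / 9100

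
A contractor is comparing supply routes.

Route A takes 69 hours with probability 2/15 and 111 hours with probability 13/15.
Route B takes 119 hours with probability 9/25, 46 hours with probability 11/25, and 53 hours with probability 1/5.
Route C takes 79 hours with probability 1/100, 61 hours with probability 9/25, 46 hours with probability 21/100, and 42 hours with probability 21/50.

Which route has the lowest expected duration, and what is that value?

Route C (50.05 hours)

Route A = 2/15 × 69 + 13/15 × 111 = 9.2 + 96.2 = 105.4
Route B = 9/25 × 119 + 11/25 × 46 + 1/5 × 53 = 42.84 + 20.24 + 10.6 = 73.68
Route C = 1/100 × 79 + 9/25 × 61 + 21/100 × 46 + 21/50 × 42 = 0.79 + 21.96 + 9.66 + 17.64 = 50.05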